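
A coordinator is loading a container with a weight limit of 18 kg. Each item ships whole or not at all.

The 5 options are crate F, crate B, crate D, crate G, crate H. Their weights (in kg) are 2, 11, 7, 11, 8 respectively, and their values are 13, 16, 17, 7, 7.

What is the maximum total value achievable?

crate F + crate D + crate H: weight 2 + 7 + 8 = 17 ≤ 18, value 13 + 17 + 7 = 37.
crate B + crate D: weight 11 + 7 = 18 ≤ 18, value 16 + 17 = 33.
Best is crate F, crate D, and crate H with total value 37.

37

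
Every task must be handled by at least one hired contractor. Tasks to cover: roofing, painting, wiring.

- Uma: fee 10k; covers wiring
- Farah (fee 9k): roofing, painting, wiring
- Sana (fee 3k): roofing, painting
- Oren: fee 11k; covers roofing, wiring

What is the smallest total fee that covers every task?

The greedy cost-per-new-task heuristic would pick Sana and Farah for 12, but a cheaper cover exists.
Farah alone covers roofing, painting, wiring — every task.
Total fee: 9.
No cover costs less than 9.

9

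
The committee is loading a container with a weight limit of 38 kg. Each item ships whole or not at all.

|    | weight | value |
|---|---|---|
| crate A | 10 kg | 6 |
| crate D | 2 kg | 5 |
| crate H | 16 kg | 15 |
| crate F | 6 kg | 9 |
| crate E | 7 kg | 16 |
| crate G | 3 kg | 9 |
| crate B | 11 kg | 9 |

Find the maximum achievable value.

Treat it as a binary knapsack problem.
Allowing fractional choices, the relaxed optimum would be about 57.3, but items are indivisible.
crate A + crate D + crate H + crate E + crate G: weight 10 + 2 + 16 + 7 + 3 = 38 ≤ 38, value 6 + 5 + 15 + 16 + 9 = 51.
crate H + crate F + crate E + crate G: weight 16 + 6 + 7 + 3 = 32 ≤ 38, value 15 + 9 + 16 + 9 = 49.
crate D + crate H + crate F + crate E + crate G: weight 2 + 16 + 6 + 7 + 3 = 34 ≤ 38, value 5 + 15 + 9 + 16 + 9 = 54.
Best is crate D, crate H, crate F, crate E, and crate G with total value 54.

54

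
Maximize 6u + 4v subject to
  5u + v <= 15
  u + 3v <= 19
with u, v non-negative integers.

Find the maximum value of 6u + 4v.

32

Relaxing integrality, the LP optimum is 34.00 at (u,v) = (1.86, 5.71), which is not an integer point.
(u,v)=(2,5): 5·2+1·5=15≤15, 1·2+3·5=17≤19, objective 32.
(u,v)=(1,6): 5·1+1·6=11≤15, 1·1+3·6=19≤19, objective 30.
(u,v)=(2,4): 5·2+1·4=14≤15, 1·2+3·4=14≤19, objective 28.
Maximum is 32 at (u,v)=(2,5).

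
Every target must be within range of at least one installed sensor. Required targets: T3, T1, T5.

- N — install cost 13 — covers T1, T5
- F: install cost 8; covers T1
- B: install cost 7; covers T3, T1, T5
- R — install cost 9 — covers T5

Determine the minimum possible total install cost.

7

B alone covers T3, T1, T5 — every target.
Total install cost: 7.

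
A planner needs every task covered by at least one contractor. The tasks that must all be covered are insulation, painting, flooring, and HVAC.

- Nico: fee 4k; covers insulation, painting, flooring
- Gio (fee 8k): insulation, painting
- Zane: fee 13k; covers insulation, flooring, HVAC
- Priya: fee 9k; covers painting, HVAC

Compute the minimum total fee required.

This is a weighted set-cover instance.
Choose Nico and Priya: together they cover insulation, painting, flooring, HVAC — every task.
Total fee: 4 + 9 = 13.
No cover costs less than 13.

13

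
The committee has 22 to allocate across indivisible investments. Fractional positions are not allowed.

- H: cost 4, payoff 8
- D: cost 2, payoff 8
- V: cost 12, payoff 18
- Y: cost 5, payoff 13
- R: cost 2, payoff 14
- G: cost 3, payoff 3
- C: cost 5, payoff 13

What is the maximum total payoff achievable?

59

D + V + Y + R: cost 2 + 12 + 5 + 2 = 21 ≤ 22, payoff 8 + 18 + 13 + 14 = 53.
H + D + Y + R + G + C: cost 4 + 2 + 5 + 2 + 3 + 5 = 21 ≤ 22, payoff 8 + 8 + 13 + 14 + 3 + 13 = 59.
H + D + Y + R + C: cost 4 + 2 + 5 + 2 + 5 = 18 ≤ 22, payoff 8 + 8 + 13 + 14 + 13 = 56.
Best is H, D, Y, R, G, and C with total payoff 59.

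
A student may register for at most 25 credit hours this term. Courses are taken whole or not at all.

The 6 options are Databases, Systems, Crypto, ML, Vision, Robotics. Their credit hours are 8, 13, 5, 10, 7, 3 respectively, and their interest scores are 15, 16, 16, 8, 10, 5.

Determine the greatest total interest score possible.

46

Systems + Crypto + Vision: credit hours 13 + 5 + 7 = 25 ≤ 25, interest score 16 + 16 + 10 = 42.
Databases + Crypto + Vision + Robotics: credit hours 8 + 5 + 7 + 3 = 23 ≤ 25, interest score 15 + 16 + 10 + 5 = 46.
Best is Databases, Crypto, Vision, and Robotics with total interest score 46.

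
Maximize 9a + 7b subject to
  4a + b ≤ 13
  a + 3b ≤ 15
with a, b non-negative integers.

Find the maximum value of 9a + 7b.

46

The continuous relaxation peaks at (2.18, 4.27) with value 49.55; rounding to a feasible lattice point costs some objective.
(a,b)=(2,4): 4·2+1·4=12≤13, 1·2+3·4=14≤15, objective 46.
(a,b)=(2,3): 4·2+1·3=11≤13, 1·2+3·3=11≤15, objective 39.
The best lattice point is (2,4), giving 46.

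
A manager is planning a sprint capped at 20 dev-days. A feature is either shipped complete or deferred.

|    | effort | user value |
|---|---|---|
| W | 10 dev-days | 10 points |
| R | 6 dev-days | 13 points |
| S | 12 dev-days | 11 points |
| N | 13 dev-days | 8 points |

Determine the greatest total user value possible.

24

Take R and S: effort 6 + 12 = 18 ≤ 20, user value 13 + 11 = 24.
No other feasible combination does better.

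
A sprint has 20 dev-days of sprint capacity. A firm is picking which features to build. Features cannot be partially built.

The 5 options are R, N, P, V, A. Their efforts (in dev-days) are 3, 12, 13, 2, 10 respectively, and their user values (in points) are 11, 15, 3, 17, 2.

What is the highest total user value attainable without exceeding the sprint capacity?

This is an integer program with binary decision variables.
Allowing fractional choices, the relaxed optimum would be about 43.7, but features are indivisible.
R + N + V: effort 3 + 12 + 2 = 17 ≤ 20, user value 11 + 15 + 17 = 43.
N + V: effort 12 + 2 = 14 ≤ 20, user value 15 + 17 = 32.
Best is R, N, and V with total user value 43.

43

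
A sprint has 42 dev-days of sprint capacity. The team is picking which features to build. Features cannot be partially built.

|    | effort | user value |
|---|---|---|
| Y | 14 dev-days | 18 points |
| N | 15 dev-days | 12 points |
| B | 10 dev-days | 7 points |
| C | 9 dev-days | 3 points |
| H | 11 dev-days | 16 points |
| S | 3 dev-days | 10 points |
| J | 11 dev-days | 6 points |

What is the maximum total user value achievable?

51

Allowing fractional choices, the relaxed optimum would be about 55.2, but features are indivisible.
Y + C + H + S: effort 14 + 9 + 11 + 3 = 37 ≤ 42, user value 18 + 3 + 16 + 10 = 47.
Y + B + H + S: effort 14 + 10 + 11 + 3 = 38 ≤ 42, user value 18 + 7 + 16 + 10 = 51.
Y + H + S + J: effort 14 + 11 + 3 + 11 = 39 ≤ 42, user value 18 + 16 + 10 + 6 = 50.
Best is Y, B, H, and S with total user value 51.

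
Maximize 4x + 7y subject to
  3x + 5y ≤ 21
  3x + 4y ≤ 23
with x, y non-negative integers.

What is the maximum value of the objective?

29

The continuous relaxation peaks at (0, 4.2) with value 29.40; rounding to a feasible lattice point costs some objective.
(x,y)=(2,3): 3·2+5·3=21≤21, 3·2+4·3=18≤23, objective 29.
(x,y)=(0,4): 3·0+5·4=20≤21, 3·0+4·4=16≤23, objective 28.
(x,y)=(3,2): 3·3+5·2=19≤21, 3·3+4·2=17≤23, objective 26.
Maximum is 29 at (x,y)=(2,3).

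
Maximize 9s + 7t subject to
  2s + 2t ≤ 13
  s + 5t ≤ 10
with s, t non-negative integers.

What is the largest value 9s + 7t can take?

Relaxing integrality, the LP optimum is 58.50 at (s,t) = (6.5, 0), which is not an integer point.
(s,t)=(6,0): 2·6+2·0=12≤13, 1·6+5·0=6≤10, objective 54.
(s,t)=(5,1): 2·5+2·1=12≤13, 1·5+5·1=10≤10, objective 52.
(s,t)=(5,0): 2·5+2·0=10≤13, 1·5+5·0=5≤10, objective 45.
The best lattice point is (6,0), giving 54.

54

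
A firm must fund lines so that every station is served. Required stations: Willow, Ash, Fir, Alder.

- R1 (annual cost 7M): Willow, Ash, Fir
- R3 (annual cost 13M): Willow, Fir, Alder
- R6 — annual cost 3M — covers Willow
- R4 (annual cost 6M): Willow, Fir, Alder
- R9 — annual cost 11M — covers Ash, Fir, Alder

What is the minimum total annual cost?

13

Choose R1 and R4: together they cover Willow, Ash, Fir, Alder — every station.
Total annual cost: 7 + 6 = 13.
No cover costs less than 13.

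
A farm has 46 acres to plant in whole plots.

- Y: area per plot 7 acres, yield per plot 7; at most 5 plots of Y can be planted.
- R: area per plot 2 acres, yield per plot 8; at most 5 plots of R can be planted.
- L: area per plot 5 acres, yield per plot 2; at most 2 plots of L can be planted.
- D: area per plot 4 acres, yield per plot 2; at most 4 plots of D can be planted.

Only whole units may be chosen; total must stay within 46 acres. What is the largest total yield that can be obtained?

5×Y and 5×R: area 45 ≤ 46, yield 5·7 + 5·8 = 75.
4×Y, 5×R, and 2×D: area 46 ≤ 46, yield 4·7 + 5·8 + 2·2 = 72.
Best is 75.

75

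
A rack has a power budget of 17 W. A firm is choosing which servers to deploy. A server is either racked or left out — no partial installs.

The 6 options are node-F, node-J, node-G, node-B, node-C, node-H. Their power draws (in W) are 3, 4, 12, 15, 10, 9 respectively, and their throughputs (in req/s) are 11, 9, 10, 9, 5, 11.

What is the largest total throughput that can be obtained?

Take node-F, node-J, and node-H: power draw 3 + 4 + 9 = 16 ≤ 17, throughput 11 + 9 + 11 = 31.
No other feasible combination does better.

31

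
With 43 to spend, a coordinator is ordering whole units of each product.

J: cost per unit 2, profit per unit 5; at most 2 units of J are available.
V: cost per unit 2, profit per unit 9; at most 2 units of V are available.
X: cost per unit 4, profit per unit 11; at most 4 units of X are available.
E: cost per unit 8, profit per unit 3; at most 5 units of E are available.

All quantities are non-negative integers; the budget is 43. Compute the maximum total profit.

78

Take 2×J, 2×V, 4×X, and 2×E: cost 40 ≤ 43, profit 2·5 + 2·9 + 4·11 + 2·3 = 78.
V has the best ratio (9/2) and is taken to its limit of 2; remaining capacity is filled optimally with the others.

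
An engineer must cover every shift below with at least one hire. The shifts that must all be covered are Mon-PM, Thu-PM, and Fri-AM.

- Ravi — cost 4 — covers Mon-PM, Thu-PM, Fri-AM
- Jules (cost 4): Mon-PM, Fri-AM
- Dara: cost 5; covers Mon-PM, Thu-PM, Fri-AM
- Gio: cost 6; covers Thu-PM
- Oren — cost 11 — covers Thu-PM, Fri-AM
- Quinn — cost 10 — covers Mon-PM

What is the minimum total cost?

4

Ravi alone covers Mon-PM, Thu-PM, Fri-AM — every shift.
Total cost: 4.
No cover costs less than 4.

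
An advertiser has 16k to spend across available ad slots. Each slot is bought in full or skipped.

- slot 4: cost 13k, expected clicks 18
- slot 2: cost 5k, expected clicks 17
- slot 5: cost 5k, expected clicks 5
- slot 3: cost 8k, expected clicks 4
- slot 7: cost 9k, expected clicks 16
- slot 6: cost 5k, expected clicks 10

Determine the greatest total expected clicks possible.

slot 2 + slot 6: cost 5 + 5 = 10 ≤ 16, expected clicks 17 + 10 = 27.
slot 2 + slot 7: cost 5 + 9 = 14 ≤ 16, expected clicks 17 + 16 = 33.
slot 2 + slot 5 + slot 6: cost 5 + 5 + 5 = 15 ≤ 16, expected clicks 17 + 5 + 10 = 32.
Best is slot 2 and slot 7 with total expected clicks 33.

33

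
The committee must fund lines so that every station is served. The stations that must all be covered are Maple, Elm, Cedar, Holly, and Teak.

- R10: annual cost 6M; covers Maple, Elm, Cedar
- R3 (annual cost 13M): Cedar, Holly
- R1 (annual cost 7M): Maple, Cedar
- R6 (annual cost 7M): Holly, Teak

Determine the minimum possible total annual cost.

13

Choose R10 and R6: together they cover Maple, Elm, Cedar, Holly, Teak — every station.
Total annual cost: 6 + 7 = 13.
No cover costs less than 13.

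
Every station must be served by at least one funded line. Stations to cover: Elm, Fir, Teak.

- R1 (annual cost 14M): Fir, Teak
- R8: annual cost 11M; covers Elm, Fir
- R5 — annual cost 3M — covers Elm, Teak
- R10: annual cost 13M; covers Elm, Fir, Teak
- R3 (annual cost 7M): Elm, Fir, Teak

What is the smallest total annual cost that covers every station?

7

R3 alone covers Elm, Fir, Teak — every station.
Total annual cost: 7.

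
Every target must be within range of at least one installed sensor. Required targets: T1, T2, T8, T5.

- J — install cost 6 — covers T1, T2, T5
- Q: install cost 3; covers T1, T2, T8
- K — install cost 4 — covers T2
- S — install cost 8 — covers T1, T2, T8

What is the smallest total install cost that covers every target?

9

Choose J and Q: together they cover T1, T2, T8, T5 — every target.
Total install cost: 6 + 3 = 9.
No cover costs less than 9.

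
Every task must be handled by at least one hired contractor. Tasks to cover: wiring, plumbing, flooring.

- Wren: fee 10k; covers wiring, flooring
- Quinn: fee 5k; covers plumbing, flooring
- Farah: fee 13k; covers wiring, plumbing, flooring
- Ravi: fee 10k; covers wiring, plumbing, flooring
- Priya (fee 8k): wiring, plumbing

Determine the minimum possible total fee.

The greedy cost-per-new-task heuristic would pick Quinn and Priya for 13, but a cheaper cover exists.
Ravi alone covers wiring, plumbing, flooring — every task.
Total fee: 10.
No cover costs less than 10.

10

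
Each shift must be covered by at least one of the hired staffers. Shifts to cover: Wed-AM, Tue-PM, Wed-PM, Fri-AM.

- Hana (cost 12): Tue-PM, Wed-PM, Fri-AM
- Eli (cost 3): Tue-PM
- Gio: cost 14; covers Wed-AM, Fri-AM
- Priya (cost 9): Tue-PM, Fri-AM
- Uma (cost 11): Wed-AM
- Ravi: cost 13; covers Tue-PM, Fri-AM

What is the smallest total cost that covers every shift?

Choose Hana and Uma: together they cover Wed-AM, Tue-PM, Wed-PM, Fri-AM — every shift.
Total cost: 12 + 11 = 23.

23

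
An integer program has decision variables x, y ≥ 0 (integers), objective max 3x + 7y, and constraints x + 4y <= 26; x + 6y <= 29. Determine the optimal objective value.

78

(x,y)=(26,0): 1·26+4·0=26≤26, 1·26+6·0=26≤29, objective 78.
(x,y)=(25,0): 1·25+4·0=25≤26, 1·25+6·0=25≤29, objective 75.
No feasible integer point exceeds 78.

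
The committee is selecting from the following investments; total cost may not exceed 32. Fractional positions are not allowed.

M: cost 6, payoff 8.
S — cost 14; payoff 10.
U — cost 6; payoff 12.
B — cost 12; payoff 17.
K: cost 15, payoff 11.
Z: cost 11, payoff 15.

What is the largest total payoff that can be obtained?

Treat it as a binary knapsack problem.
Allowing fractional choices, the relaxed optimum would be about 48.0, but investments are indivisible.
M + B + Z: cost 6 + 12 + 11 = 29 ≤ 32, payoff 8 + 17 + 15 = 40.
U + B + Z: cost 6 + 12 + 11 = 29 ≤ 32, payoff 12 + 17 + 15 = 44.
S + U + B: cost 14 + 6 + 12 = 32 ≤ 32, payoff 10 + 12 + 17 = 39.
Best is U, B, and Z with total payoff 44.

44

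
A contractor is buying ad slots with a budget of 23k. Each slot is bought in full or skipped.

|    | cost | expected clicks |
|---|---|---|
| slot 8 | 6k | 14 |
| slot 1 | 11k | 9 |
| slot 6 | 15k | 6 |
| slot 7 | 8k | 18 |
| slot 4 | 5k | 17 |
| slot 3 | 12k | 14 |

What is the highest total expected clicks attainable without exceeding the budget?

49

This is a 0-1 knapsack instance.
Allowing fractional choices, the relaxed optimum would be about 53.7, but ad slots are indivisible.
slot 8 + slot 4 + slot 3: cost 6 + 5 + 12 = 23 ≤ 23, expected clicks 14 + 17 + 14 = 45.
slot 8 + slot 7 + slot 4: cost 6 + 8 + 5 = 19 ≤ 23, expected clicks 14 + 18 + 17 = 49.
Best is slot 8, slot 7, and slot 4 with total expected clicks 49.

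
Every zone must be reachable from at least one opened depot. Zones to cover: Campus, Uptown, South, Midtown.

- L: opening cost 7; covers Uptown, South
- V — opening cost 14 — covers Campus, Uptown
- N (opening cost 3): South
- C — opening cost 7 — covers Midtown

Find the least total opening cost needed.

24

This is an integer covering problem.
The greedy cost-per-new-zone heuristic would pick N, L, C, and V for 31, but a cheaper cover exists.
Choose V, N, and C: together they cover Campus, Uptown, South, Midtown — every zone.
Total opening cost: 14 + 3 + 7 = 24.
No cover costs less than 24.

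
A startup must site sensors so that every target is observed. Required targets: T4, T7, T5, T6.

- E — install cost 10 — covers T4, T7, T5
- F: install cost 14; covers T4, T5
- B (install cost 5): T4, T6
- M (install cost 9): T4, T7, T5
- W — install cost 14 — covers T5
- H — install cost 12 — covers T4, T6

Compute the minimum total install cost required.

14

Choose B and M: together they cover T4, T7, T5, T6 — every target.
Total install cost: 5 + 9 = 14.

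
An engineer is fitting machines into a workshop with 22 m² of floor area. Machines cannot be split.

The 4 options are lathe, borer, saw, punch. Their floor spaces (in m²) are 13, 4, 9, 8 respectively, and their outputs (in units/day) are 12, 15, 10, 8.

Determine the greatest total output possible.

lathe + borer: floor space 13 + 4 = 17 ≤ 22, output 12 + 15 = 27.
borer + saw: floor space 4 + 9 = 13 ≤ 22, output 15 + 10 = 25.
borer + saw + punch: floor space 4 + 9 + 8 = 21 ≤ 22, output 15 + 10 + 8 = 33.
Best is borer, saw, and punch with total output 33.

33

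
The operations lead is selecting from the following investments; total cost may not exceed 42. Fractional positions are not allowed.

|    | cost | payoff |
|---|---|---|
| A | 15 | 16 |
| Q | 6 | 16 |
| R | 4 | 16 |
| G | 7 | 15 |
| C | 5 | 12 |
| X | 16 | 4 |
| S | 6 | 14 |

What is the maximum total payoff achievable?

77

Take A, Q, R, G, and S: cost 15 + 6 + 4 + 7 + 6 = 38 ≤ 42, payoff 16 + 16 + 16 + 15 + 14 = 77.
No other feasible combination does better.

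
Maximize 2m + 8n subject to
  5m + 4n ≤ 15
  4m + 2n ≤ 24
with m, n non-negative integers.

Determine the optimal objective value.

24

Relaxing integrality, the LP optimum is 30.00 at (m,n) = (0, 3.75), which is not an integer point.
(m,n)=(0,3): 5·0+4·3=12≤15, 4·0+2·3=6≤24, objective 24.
(m,n)=(1,2): 5·1+4·2=13≤15, 4·1+2·2=8≤24, objective 18.
No feasible integer point exceeds 24.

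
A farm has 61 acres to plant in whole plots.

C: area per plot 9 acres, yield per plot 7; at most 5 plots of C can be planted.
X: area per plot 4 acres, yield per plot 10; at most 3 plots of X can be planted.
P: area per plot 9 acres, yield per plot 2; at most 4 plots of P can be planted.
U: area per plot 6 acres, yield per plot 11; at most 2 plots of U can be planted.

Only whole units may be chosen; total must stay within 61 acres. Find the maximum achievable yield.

80

This is a bounded integer knapsack.
4×C, 3×X, and 2×U: area 60 ≤ 61, yield 4·7 + 3·10 + 2·11 = 80.
3×C, 3×X, 1×P, and 2×U: area 60 ≤ 61, yield 3·7 + 3·10 + 1·2 + 2·11 = 75.
Best is 80.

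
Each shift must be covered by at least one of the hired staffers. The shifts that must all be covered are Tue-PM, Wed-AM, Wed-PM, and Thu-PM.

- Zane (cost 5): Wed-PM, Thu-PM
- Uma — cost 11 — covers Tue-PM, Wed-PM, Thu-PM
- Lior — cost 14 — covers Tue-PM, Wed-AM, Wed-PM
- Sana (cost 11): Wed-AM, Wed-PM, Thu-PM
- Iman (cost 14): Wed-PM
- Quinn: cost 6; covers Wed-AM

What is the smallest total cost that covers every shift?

This is a weighted set-cover instance.
Choose Uma and Quinn: together they cover Tue-PM, Wed-AM, Wed-PM, Thu-PM — every shift.
Total cost: 11 + 6 = 17.

17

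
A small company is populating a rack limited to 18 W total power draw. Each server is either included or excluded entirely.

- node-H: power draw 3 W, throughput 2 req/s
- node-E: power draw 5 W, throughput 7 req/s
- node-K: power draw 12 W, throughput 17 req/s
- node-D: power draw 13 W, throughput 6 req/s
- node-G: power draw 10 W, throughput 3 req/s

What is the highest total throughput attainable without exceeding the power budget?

This is a 0-1 knapsack instance.
Allowing fractional choices, the relaxed optimum would be about 24.7, but servers are indivisible.
node-H + node-K: power draw 3 + 12 = 15 ≤ 18, throughput 2 + 17 = 19.
node-E + node-K: power draw 5 + 12 = 17 ≤ 18, throughput 7 + 17 = 24.
Best is node-E and node-K with total throughput 24.

24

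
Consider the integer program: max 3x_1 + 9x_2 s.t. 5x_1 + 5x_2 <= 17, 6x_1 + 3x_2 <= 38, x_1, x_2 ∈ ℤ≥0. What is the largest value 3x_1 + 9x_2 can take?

27

(x_1,x_2)=(0,3): 5·0+5·3=15≤17, 6·0+3·3=9≤38, objective 27.
(x_1,x_2)=(1,2): 5·1+5·2=15≤17, 6·1+3·2=12≤38, objective 21.
(x_1,x_2)=(0,2): 5·0+5·2=10≤17, 6·0+3·2=6≤38, objective 18.
No feasible integer point exceeds 27.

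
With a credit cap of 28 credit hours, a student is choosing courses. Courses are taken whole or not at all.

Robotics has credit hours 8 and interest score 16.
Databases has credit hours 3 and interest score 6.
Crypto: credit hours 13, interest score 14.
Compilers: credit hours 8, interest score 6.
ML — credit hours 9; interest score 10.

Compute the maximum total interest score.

38

Robotics + Databases + Crypto: credit hours 8 + 3 + 13 = 24 ≤ 28, interest score 16 + 6 + 14 = 36.
Robotics + Databases + Compilers + ML: credit hours 8 + 3 + 8 + 9 = 28 ≤ 28, interest score 16 + 6 + 6 + 10 = 38.
Best is Robotics, Databases, Compilers, and ML with total interest score 38.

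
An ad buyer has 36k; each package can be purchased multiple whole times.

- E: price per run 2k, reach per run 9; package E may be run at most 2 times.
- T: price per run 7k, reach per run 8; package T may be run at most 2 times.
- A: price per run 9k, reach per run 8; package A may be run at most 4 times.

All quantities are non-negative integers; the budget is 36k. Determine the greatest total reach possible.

50

2×E and 3×A: price 31 ≤ 36, reach 2·9 + 3·8 = 42.
2×E, 2×T, and 2×A: price 36 ≤ 36, reach 2·9 + 2·8 + 2·8 = 50.
Best is 50.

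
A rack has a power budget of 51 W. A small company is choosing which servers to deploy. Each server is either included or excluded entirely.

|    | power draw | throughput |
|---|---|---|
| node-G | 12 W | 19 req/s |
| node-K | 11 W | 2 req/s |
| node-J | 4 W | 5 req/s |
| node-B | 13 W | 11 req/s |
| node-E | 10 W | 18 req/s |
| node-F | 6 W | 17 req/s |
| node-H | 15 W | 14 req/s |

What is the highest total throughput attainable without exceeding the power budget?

This is a 0-1 knapsack instance.
Allowing fractional choices, the relaxed optimum would be about 76.4, but servers are indivisible.
node-G + node-E + node-F + node-H: power draw 12 + 10 + 6 + 15 = 43 ≤ 51, throughput 19 + 18 + 17 + 14 = 68.
node-G + node-J + node-B + node-E + node-F: power draw 12 + 4 + 13 + 10 + 6 = 45 ≤ 51, throughput 19 + 5 + 11 + 18 + 17 = 70.
node-G + node-J + node-E + node-F + node-H: power draw 12 + 4 + 10 + 6 + 15 = 47 ≤ 51, throughput 19 + 5 + 18 + 17 + 14 = 73.
Best is node-G, node-J, node-E, node-F, and node-H with total throughput 73.

73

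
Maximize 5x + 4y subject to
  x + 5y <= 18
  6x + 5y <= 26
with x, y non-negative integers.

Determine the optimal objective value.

20

(x,y)=(4,0) is feasible, giving 20.
(x,y)=(3,1) is feasible, giving 19.
(x,y)=(3,0) is feasible, giving 15.
Maximum is 20 at (x,y)=(4,0).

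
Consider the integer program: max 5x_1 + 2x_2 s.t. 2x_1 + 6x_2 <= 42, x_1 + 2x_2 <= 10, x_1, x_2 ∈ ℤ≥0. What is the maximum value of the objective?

50

(x_1,x_2)=(10,0) is feasible, giving 50.
(x_1,x_2)=(9,0) is feasible, giving 45.
No feasible integer point exceeds 50.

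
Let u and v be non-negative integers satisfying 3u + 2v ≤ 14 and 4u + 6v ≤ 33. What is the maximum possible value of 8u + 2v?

(u,v)=(4,1) is feasible, giving 34.
(u,v)=(4,0) is feasible, giving 32.
Maximum is 34 at (u,v)=(4,1).

34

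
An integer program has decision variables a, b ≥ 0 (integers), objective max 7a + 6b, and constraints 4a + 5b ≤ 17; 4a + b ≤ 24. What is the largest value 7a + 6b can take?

The continuous relaxation peaks at (4.25, 0) with value 29.75; rounding to a feasible lattice point costs some objective.
(a,b)=(4,0) is feasible, giving 28.
(a,b)=(3,1) is feasible, giving 27.
(a,b)=(3,0) is feasible, giving 21.
No feasible integer point exceeds 28.

28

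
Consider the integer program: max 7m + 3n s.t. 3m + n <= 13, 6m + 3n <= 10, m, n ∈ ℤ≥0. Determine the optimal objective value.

Relaxing integrality, the LP optimum is 11.67 at (m,n) = (1.67, 0), which is not an integer point.
(m,n)=(1,1): 3·1+1·1=4≤13, 6·1+3·1=9≤10, objective 10.
(m,n)=(1,0): 3·1+1·0=3≤13, 6·1+3·0=6≤10, objective 7.
(m,n)=(0,2): 3·0+1·2=2≤13, 6·0+3·2=6≤10, objective 6.
No feasible integer point exceeds 10.

10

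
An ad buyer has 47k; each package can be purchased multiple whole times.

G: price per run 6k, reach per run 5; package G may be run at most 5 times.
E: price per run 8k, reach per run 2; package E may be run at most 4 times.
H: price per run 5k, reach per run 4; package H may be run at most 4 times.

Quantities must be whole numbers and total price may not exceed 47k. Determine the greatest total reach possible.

37

5×G and 3×H: price 45 ≤ 47, reach 5·5 + 3·4 = 37.
4×G and 4×H: price 44 ≤ 47, reach 4·5 + 4·4 = 36.
Best is 37.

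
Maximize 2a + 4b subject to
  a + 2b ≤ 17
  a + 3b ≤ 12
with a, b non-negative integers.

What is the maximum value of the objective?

24

(a,b)=(12,0): 1·12+2·0=12≤17, 1·12+3·0=12≤12, objective 24.
(a,b)=(11,0): 1·11+2·0=11≤17, 1·11+3·0=11≤12, objective 22.
No feasible integer point exceeds 24.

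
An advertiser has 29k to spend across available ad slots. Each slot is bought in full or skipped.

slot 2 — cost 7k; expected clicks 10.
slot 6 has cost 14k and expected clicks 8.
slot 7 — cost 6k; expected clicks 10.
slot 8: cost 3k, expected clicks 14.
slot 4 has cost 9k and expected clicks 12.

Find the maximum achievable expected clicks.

46

Take slot 2, slot 7, slot 8, and slot 4: cost 7 + 6 + 3 + 9 = 25 ≤ 29, expected clicks 10 + 10 + 14 + 12 = 46.
No other feasible combination does better.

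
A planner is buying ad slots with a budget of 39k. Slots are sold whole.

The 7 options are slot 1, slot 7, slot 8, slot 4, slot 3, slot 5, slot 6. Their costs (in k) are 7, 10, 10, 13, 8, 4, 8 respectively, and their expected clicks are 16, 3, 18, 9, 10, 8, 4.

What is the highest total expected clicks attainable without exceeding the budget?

56

Allowing fractional choices, the relaxed optimum would be about 58.9, but ad slots are indivisible.
slot 1 + slot 7 + slot 8 + slot 3 + slot 5: cost 7 + 10 + 10 + 8 + 4 = 39 ≤ 39, expected clicks 16 + 3 + 18 + 10 + 8 = 55.
slot 1 + slot 8 + slot 3 + slot 5 + slot 6: cost 7 + 10 + 8 + 4 + 8 = 37 ≤ 39, expected clicks 16 + 18 + 10 + 8 + 4 = 56.
slot 1 + slot 8 + slot 4 + slot 3: cost 7 + 10 + 13 + 8 = 38 ≤ 39, expected clicks 16 + 18 + 9 + 10 = 53.
Best is slot 1, slot 8, slot 3, slot 5, and slot 6 with total expected clicks 56.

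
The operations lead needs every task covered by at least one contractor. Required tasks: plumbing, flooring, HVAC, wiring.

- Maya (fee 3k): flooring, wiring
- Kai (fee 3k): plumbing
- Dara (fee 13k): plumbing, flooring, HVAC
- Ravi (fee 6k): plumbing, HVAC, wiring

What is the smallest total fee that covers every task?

9

This is an integer covering problem.
The greedy cost-per-new-task heuristic would pick Maya, Kai, and Ravi for 12, but a cheaper cover exists.
Choose Maya and Ravi: together they cover plumbing, flooring, HVAC, wiring — every task.
Total fee: 3 + 6 = 9.
No cover costs less than 9.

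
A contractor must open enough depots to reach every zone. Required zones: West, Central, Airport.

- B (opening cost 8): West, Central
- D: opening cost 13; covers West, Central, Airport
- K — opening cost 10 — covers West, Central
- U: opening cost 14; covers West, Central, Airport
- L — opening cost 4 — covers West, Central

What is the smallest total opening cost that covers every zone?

13

The greedy cost-per-new-zone heuristic would pick L and D for 17, but a cheaper cover exists.
D alone covers West, Central, Airport — every zone.
Total opening cost: 13.
No cover costs less than 13.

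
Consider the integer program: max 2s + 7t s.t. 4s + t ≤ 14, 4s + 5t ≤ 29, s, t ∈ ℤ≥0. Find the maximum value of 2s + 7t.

The continuous relaxation peaks at (0, 5.8) with value 40.60; rounding to a feasible lattice point costs some objective.
(s,t)=(1,5): 4·1+1·5=9≤14, 4·1+5·5=29≤29, objective 37.
(s,t)=(0,5): 4·0+1·5=5≤14, 4·0+5·5=25≤29, objective 35.
No feasible integer point exceeds 37.

37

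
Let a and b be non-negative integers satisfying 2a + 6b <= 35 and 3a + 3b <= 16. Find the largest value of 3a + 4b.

(a,b)=(0,5) is feasible, giving 20.
(a,b)=(1,4) is feasible, giving 19.
(a,b)=(0,4) is feasible, giving 16.
No feasible integer point exceeds 20.

20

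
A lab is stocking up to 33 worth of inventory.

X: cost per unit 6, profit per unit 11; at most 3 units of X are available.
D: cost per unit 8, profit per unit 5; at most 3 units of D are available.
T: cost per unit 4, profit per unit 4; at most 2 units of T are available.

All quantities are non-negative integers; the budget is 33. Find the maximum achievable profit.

3×X, 1×D, and 1×T: cost 30 ≤ 33, profit 3·11 + 1·5 + 1·4 = 42.
3×X and 2×T: cost 26 ≤ 33, profit 3·11 + 2·4 = 41.
Best is 42.

42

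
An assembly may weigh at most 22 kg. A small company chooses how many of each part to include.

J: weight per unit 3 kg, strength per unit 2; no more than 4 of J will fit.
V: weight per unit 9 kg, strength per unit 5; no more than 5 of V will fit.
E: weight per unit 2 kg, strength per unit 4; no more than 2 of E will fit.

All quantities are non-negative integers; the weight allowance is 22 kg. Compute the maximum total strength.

19

2×V and 2×E: weight 22 ≤ 22, strength 2·5 + 2·4 = 18.
3×J, 1×V, and 2×E: weight 22 ≤ 22, strength 3·2 + 1·5 + 2·4 = 19.
Best is 19.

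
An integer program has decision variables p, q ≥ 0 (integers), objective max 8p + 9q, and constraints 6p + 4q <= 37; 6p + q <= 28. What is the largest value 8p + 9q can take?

The continuous relaxation peaks at (0, 9.25) with value 83.25; rounding to a feasible lattice point costs some objective.
(p,q)=(0,9): 6·0+4·9=36≤37, 6·0+1·9=9≤28, objective 81.
(p,q)=(0,8): 6·0+4·8=32≤37, 6·0+1·8=8≤28, objective 72.
The best lattice point is (0,9), giving 81.

81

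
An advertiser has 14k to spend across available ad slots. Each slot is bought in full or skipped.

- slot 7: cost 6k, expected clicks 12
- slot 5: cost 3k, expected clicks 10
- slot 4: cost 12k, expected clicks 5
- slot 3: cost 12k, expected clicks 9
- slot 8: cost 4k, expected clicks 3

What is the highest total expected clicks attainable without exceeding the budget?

slot 7 + slot 5: cost 6 + 3 = 9 ≤ 14, expected clicks 12 + 10 = 22.
slot 7 + slot 8: cost 6 + 4 = 10 ≤ 14, expected clicks 12 + 3 = 15.
slot 7 + slot 5 + slot 8: cost 6 + 3 + 4 = 13 ≤ 14, expected clicks 12 + 10 + 3 = 25.
Best is slot 7, slot 5, and slot 8 with total expected clicks 25.

25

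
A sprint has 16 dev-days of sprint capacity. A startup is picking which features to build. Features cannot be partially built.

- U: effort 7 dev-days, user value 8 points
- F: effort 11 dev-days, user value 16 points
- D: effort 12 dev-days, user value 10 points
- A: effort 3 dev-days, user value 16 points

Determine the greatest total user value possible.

Allowing fractional choices, the relaxed optimum would be about 34.3, but features are indivisible.
D + A: effort 12 + 3 = 15 ≤ 16, user value 10 + 16 = 26.
U + A: effort 7 + 3 = 10 ≤ 16, user value 8 + 16 = 24.
F + A: effort 11 + 3 = 14 ≤ 16, user value 16 + 16 = 32.
Best is F and A with total user value 32.

32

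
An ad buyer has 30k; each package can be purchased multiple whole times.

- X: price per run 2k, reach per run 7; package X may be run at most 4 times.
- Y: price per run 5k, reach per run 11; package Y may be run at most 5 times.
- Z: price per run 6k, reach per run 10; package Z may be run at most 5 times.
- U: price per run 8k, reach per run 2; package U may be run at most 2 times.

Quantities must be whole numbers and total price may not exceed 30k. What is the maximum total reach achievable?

72

4×X, 3×Y, and 1×Z: price 29 ≤ 30, reach 4·7 + 3·11 + 1·10 = 71.
4×X and 4×Y: price 28 ≤ 30, reach 4·7 + 4·11 = 72.
Best is 72.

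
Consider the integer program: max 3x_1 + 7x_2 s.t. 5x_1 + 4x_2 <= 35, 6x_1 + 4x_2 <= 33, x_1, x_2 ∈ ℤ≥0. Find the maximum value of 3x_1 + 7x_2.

The continuous relaxation peaks at (0, 8.25) with value 57.75; rounding to a feasible lattice point costs some objective.
(x_1,x_2)=(0,8): 5·0+4·8=32≤35, 6·0+4·8=32≤33, objective 56.
(x_1,x_2)=(0,7): 5·0+4·7=28≤35, 6·0+4·7=28≤33, objective 49.
Maximum is 56 at (x_1,x_2)=(0,8).

56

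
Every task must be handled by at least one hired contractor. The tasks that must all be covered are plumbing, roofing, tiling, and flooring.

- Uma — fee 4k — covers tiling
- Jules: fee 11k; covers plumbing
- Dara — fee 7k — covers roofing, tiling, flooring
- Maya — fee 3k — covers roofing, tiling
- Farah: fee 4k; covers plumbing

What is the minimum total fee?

11

This is a weighted set-cover instance.
The greedy cost-per-new-task heuristic would pick Maya, Farah, and Dara for 14, but a cheaper cover exists.
Choose Dara and Farah: together they cover plumbing, roofing, tiling, flooring — every task.
Total fee: 7 + 4 = 11.
No cover costs less than 11.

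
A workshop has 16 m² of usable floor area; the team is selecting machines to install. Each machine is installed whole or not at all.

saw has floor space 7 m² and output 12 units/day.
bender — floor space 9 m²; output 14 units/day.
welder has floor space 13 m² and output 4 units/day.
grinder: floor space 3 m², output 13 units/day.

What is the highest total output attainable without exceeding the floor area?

Treat it as a binary knapsack problem.
Allowing fractional choices, the relaxed optimum would be about 34.3, but machines are indivisible.
bender + grinder: floor space 9 + 3 = 12 ≤ 16, output 14 + 13 = 27.
saw + grinder: floor space 7 + 3 = 10 ≤ 16, output 12 + 13 = 25.
saw + bender: floor space 7 + 9 = 16 ≤ 16, output 12 + 14 = 26.
Best is bender and grinder with total output 27.

27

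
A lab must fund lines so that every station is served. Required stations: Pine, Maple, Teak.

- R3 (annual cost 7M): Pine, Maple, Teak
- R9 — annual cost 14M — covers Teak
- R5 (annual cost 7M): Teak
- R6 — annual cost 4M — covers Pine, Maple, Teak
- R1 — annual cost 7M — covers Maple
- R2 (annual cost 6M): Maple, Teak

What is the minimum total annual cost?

4

This is a weighted set-cover instance.
R6 alone covers Pine, Maple, Teak — every station.
Total annual cost: 4.
No cover costs less than 4.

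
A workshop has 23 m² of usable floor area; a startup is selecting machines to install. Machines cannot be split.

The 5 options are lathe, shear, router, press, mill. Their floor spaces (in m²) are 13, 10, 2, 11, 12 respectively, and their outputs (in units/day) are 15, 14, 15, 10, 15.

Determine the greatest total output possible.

This is an integer program with binary decision variables.
Take shear, router, and press: floor space 10 + 2 + 11 = 23 ≤ 23, output 14 + 15 + 10 = 39.
No other feasible combination does better.

39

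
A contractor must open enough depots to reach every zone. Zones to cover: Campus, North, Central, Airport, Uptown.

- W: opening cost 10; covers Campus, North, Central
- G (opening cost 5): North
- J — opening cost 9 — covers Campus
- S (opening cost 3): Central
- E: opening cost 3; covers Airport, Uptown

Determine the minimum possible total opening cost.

13

This is a weighted set-cover instance.
The greedy cost-per-new-zone heuristic would pick E, S, and W for 16, but a cheaper cover exists.
Choose W and E: together they cover Campus, North, Central, Airport, Uptown — every zone.
Total opening cost: 10 + 3 = 13.
No cover costs less than 13.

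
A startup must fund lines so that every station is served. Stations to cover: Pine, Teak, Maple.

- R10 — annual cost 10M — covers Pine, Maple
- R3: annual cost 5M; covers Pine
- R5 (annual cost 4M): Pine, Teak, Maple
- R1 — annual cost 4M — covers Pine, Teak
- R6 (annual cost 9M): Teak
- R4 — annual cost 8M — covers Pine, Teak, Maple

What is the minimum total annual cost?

4

R5 alone covers Pine, Teak, Maple — every station.
Total annual cost: 4.
No cover costs less than 4.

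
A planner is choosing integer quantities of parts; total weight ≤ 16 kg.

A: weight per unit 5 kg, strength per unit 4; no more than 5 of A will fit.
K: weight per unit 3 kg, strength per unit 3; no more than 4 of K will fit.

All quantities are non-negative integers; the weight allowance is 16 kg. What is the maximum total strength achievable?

Take 2×A and 2×K: weight 16 ≤ 16, strength 2·4 + 2·3 = 14.
No other integer combination yields more.

14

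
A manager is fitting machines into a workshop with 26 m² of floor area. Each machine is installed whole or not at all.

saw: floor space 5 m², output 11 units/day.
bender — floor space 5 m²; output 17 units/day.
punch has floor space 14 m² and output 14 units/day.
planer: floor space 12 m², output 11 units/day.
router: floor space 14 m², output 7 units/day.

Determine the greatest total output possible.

Allowing fractional choices, the relaxed optimum would be about 43.8, but machines are indivisible.
saw + bender + planer: floor space 5 + 5 + 12 = 22 ≤ 26, output 11 + 17 + 11 = 39.
saw + bender + punch: floor space 5 + 5 + 14 = 24 ≤ 26, output 11 + 17 + 14 = 42.
Best is saw, bender, and punch with total output 42.

42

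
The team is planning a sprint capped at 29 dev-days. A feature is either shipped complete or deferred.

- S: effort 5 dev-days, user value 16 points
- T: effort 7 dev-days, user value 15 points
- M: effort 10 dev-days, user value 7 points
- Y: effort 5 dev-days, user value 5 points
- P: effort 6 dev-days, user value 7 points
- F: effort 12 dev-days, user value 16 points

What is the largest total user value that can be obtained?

S + T + Y + F: effort 5 + 7 + 5 + 12 = 29 ≤ 29, user value 16 + 15 + 5 + 16 = 52.
S + T + F: effort 5 + 7 + 12 = 24 ≤ 29, user value 16 + 15 + 16 = 47.
Best is S, T, Y, and F with total user value 52.

52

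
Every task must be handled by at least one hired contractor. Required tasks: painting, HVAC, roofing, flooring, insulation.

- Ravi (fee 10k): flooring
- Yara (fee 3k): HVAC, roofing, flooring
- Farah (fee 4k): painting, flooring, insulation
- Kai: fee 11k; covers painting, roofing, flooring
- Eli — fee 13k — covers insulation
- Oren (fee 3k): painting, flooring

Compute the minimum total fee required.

7

Choose Yara and Farah: together they cover painting, HVAC, roofing, flooring, insulation — every task.
Total fee: 3 + 4 = 7.
No cover costs less than 7.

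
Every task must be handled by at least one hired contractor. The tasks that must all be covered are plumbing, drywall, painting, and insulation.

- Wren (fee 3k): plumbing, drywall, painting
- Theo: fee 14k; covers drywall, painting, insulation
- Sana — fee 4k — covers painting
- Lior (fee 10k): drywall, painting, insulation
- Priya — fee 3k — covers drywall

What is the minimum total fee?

Choose Wren and Lior: together they cover plumbing, drywall, painting, insulation — every task.
Total fee: 3 + 10 = 13.
No cover costs less than 13.

13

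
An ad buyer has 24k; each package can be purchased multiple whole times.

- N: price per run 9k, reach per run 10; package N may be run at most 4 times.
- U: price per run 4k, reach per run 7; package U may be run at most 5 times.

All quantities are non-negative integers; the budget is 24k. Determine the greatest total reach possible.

5×U: price 20 ≤ 24, reach 5·7 = 35.
1×N and 3×U: price 21 ≤ 24, reach 1·10 + 3·7 = 31.
Best is 35.

35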